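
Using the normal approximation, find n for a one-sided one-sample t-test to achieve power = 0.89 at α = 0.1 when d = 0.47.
n = 29

Sample size formula (one-sample t-test, normal approximation):
n = ((z_α + z_β) / d)²

z_α = 1.282 (for α = 0.1, one-sided)
z_β = 1.227 (for power = 0.89)
d = 0.47

n = ((1.282 + 1.227) / 0.47)²
n = (5.338)²
n ≈ 28.49
Round up to the next whole number: n = 29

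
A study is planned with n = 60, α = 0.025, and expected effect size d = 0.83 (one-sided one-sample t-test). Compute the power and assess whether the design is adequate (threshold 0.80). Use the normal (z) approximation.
Power ≈ 1.00; the study is adequately powered (power ≥ 0.80)

Power calculation (one-sample t-test, normal approximation):
z_β = d · √n - z_α
z_β = 0.83 · √60 - 1.960
z_β = 0.83 · 7.746 - 1.960
z_β = 4.469

Power = Φ(z_β) = Φ(4.469) ≈ 1.000

Effect size d = 0.83 is large by Cohen's convention (0.2/0.5/0.8).

Threshold: power ≥ 0.80 is conventionally adequate.
Power ≈ 1.00 → the study is adequately powered (power ≥ 0.80).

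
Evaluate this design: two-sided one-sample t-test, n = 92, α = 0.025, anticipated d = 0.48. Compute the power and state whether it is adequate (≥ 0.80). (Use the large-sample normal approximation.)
Power ≈ 0.99; the study is adequately powered (power ≥ 0.80)

Power calculation (one-sample t-test, normal approximation):
z_β = d · √n - z_{α/2}
z_β = 0.48 · √92 - 2.241
z_β = 0.48 · 9.592 - 2.241
z_β = 2.363

Power = Φ(z_β) = Φ(2.363) ≈ 0.991

Effect size d = 0.48 is small by Cohen's convention (0.2/0.5/0.8).

Threshold: power ≥ 0.80 is conventionally adequate.
Power ≈ 0.99 → the study is adequately powered (power ≥ 0.80).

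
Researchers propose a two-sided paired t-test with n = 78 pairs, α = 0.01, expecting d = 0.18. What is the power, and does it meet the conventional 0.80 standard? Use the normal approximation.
Power ≈ 0.16; the study is underpowered (power < 0.80)

Power calculation (paired t-test, normal approximation):
z_β = d · √n - z_{α/2}
z_β = 0.18 · √78 - 2.576
z_β = 0.18 · 8.832 - 2.576
z_β = -0.986

Power = Φ(z_β) = Φ(-0.986) ≈ 0.162

Effect size d = 0.18 is very small by Cohen's convention (0.2/0.5/0.8).

Threshold: power ≥ 0.80 is conventionally adequate.
Power ≈ 0.16 → the study is underpowered (power < 0.80).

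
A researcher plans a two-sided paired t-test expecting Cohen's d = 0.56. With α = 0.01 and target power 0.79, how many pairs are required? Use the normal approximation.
n = 37 pairs

Sample size formula (paired t-test, normal approximation):
n = ((z_{α/2} + z_β) / d)²

z_{α/2} = 2.576 (for α = 0.01, two-sided)
z_β = 0.806 (for power = 0.79)
d = 0.56

n = ((2.576 + 0.806) / 0.56)²
n = (6.039)²
n ≈ 36.47
Round up to the next whole number: n = 37 pairs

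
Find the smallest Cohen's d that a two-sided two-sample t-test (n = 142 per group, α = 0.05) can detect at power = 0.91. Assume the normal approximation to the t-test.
d ≈ 0.39

Minimum detectable effect (two-sample t-test, normal approximation):
d = (z_{α/2} + z_β) / √(n/2)
d = (1.960 + 1.341) / √(142/2)
d = 3.301 / 8.426
d ≈ 0.39

By Cohen's convention (0.2 small / 0.5 medium / 0.8 large): small effect.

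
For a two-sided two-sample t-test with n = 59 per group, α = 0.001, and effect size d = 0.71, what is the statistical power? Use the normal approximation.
Power ≈ 0.71

Power calculation (two-sample t-test, normal approximation):
z_β = d · √(n/2) - z_{α/2}
z_β = 0.71 · √(59/2) - 3.291
z_β = 0.71 · 5.431 - 3.291
z_β = 0.566

Power = Φ(z_β) = Φ(0.566) ≈ 0.714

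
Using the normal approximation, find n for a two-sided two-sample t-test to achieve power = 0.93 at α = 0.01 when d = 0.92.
n = 39 per group

Sample size formula (two-sample t-test, normal approximation):
n = 2 · ((z_{α/2} + z_β) / d)²

z_{α/2} = 2.576 (for α = 0.01, two-sided)
z_β = 1.476 (for power = 0.93)
d = 0.92

n = 2 · ((2.576 + 1.476) / 0.92)²
n = 2 · (4.404)²
n ≈ 38.79
Round up to the next whole number: n = 39 per group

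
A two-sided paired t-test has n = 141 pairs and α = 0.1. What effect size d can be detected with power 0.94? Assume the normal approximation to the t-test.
d ≈ 0.27

Minimum detectable effect (paired t-test, normal approximation):
d = (z_{α/2} + z_β) / √n
d = (1.645 + 1.555) / √141
d = 3.200 / 11.874
d ≈ 0.27

By Cohen's convention (0.2 small / 0.5 medium / 0.8 large): small effect.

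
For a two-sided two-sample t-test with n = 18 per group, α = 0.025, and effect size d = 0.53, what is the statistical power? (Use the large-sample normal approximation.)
Power ≈ 0.26

Power calculation (two-sample t-test, normal approximation):
z_β = d · √(n/2) - z_{α/2}
z_β = 0.53 · √(18/2) - 2.241
z_β = 0.53 · 3.000 - 2.241
z_β = -0.651

Power = Φ(z_β) = Φ(-0.651) ≈ 0.257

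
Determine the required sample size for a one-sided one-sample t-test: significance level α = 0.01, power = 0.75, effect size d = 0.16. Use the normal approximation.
n = 352

Sample size formula (one-sample t-test, normal approximation):
n = ((z_α + z_β) / d)²

z_α = 2.326 (for α = 0.01, one-sided)
z_β = 0.674 (for power = 0.75)
d = 0.16

n = ((2.326 + 0.674) / 0.16)²
n = (18.750)²
n ≈ 351.56
Round up to the next whole number: n = 352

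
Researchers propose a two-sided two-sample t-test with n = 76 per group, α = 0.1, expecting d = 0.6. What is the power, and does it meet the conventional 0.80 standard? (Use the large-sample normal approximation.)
Power ≈ 0.98; the study is adequately powered (power ≥ 0.80)

Power calculation (two-sample t-test, normal approximation):
z_β = d · √(n/2) - z_{α/2}
z_β = 0.6 · √(76/2) - 1.645
z_β = 0.6 · 6.164 - 1.645
z_β = 2.054

Power = Φ(z_β) = Φ(2.054) ≈ 0.980

Effect size d = 0.6 is medium by Cohen's convention (0.2/0.5/0.8).

Threshold: power ≥ 0.80 is conventionally adequate.
Power ≈ 0.98 → the study is adequately powered (power ≥ 0.80).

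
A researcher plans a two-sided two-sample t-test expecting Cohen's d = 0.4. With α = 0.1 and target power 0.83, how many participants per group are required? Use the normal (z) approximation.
n = 85 per group

Sample size formula (two-sample t-test, normal approximation):
n = 2 · ((z_{α/2} + z_β) / d)²

z_{α/2} = 1.645 (for α = 0.1, two-sided)
z_β = 0.954 (for power = 0.83)
d = 0.4

n = 2 · ((1.645 + 0.954) / 0.4)²
n = 2 · (6.498)²
n ≈ 84.45
Round up to the next whole number: n = 85 per group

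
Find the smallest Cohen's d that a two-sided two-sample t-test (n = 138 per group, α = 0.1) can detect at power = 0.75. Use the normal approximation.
d ≈ 0.28

Minimum detectable effect (two-sample t-test, normal approximation):
d = (z_{α/2} + z_β) / √(n/2)
d = (1.645 + 0.674) / √(138/2)
d = 2.319 / 8.307
d ≈ 0.28

By Cohen's convention (0.2 small / 0.5 medium / 0.8 large): small effect.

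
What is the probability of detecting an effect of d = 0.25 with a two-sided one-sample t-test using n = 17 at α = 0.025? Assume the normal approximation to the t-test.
Power ≈ 0.11

Power calculation (one-sample t-test, normal approximation):
z_β = d · √n - z_{α/2}
z_β = 0.25 · √17 - 2.241
z_β = 0.25 · 4.123 - 2.241
z_β = -1.211

Power = Φ(z_β) = Φ(-1.211) ≈ 0.113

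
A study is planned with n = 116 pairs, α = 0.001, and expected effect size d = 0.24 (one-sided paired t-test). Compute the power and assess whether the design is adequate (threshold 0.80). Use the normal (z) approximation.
Power ≈ 0.31; the study is underpowered (power < 0.80)

Power calculation (paired t-test, normal approximation):
z_β = d · √n - z_α
z_β = 0.24 · √116 - 3.090
z_β = 0.24 · 10.770 - 3.090
z_β = -0.505

Power = Φ(z_β) = Φ(-0.505) ≈ 0.307

Effect size d = 0.24 is small by Cohen's convention (0.2/0.5/0.8).

Threshold: power ≥ 0.80 is conventionally adequate.
Power ≈ 0.31 → the study is underpowered (power < 0.80).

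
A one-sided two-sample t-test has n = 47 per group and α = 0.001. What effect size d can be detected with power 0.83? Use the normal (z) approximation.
d ≈ 0.83

Minimum detectable effect (two-sample t-test, normal approximation):
d = (z_α + z_β) / √(n/2)
d = (3.090 + 0.954) / √(47/2)
d = 4.044 / 4.848
d ≈ 0.83

By Cohen's convention (0.2 small / 0.5 medium / 0.8 large): large effect.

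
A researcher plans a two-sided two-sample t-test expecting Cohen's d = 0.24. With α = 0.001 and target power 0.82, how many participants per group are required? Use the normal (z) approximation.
n = 615 per group

Sample size formula (two-sample t-test, normal approximation):
n = 2 · ((z_{α/2} + z_β) / d)²

z_{α/2} = 3.291 (for α = 0.001, two-sided)
z_β = 0.915 (for power = 0.82)
d = 0.24

n = 2 · ((3.291 + 0.915) / 0.24)²
n = 2 · (17.525)²
n ≈ 614.25
Round up to the next whole number: n = 615 per group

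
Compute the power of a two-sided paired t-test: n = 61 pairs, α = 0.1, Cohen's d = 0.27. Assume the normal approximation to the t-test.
Power ≈ 0.68

Power calculation (paired t-test, normal approximation):
z_β = d · √n - z_{α/2}
z_β = 0.27 · √61 - 1.645
z_β = 0.27 · 7.810 - 1.645
z_β = 0.464

Power = Φ(z_β) = Φ(0.464) ≈ 0.679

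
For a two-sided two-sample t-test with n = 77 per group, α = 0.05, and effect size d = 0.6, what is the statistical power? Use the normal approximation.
Power ≈ 0.96

Power calculation (two-sample t-test, normal approximation):
z_β = d · √(n/2) - z_{α/2}
z_β = 0.6 · √(77/2) - 1.960
z_β = 0.6 · 6.205 - 1.960
z_β = 1.763

Power = Φ(z_β) = Φ(1.763) ≈ 0.961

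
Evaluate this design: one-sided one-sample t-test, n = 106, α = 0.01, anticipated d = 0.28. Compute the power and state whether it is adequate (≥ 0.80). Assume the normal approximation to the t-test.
Power ≈ 0.71; the study is underpowered (power < 0.80)

Power calculation (one-sample t-test, normal approximation):
z_β = d · √n - z_α
z_β = 0.28 · √106 - 2.326
z_β = 0.28 · 10.296 - 2.326
z_β = 0.556

Power = Φ(z_β) = Φ(0.556) ≈ 0.711

Effect size d = 0.28 is small by Cohen's convention (0.2/0.5/0.8).

Threshold: power ≥ 0.80 is conventionally adequate.
Power ≈ 0.71 → the study is underpowered (power < 0.80).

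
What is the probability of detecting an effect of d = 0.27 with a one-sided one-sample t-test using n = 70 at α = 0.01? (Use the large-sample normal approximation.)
Power ≈ 0.47

Power calculation (one-sample t-test, normal approximation):
z_β = d · √n - z_α
z_β = 0.27 · √70 - 2.326
z_β = 0.27 · 8.367 - 2.326
z_β = -0.067

Power = Φ(z_β) = Φ(-0.067) ≈ 0.473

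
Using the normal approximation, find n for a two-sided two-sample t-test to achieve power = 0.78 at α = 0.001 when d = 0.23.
n = 625 per group

Sample size formula (two-sample t-test, normal approximation):
n = 2 · ((z_{α/2} + z_β) / d)²

z_{α/2} = 3.291 (for α = 0.001, two-sided)
z_β = 0.772 (for power = 0.78)
d = 0.23

n = 2 · ((3.291 + 0.772) / 0.23)²
n = 2 · (17.665)²
n ≈ 624.10
Round up to the next whole number: n = 625 per group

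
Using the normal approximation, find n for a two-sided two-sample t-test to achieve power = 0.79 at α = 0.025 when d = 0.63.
n = 47 per group

Sample size formula (two-sample t-test, normal approximation):
n = 2 · ((z_{α/2} + z_β) / d)²

z_{α/2} = 2.241 (for α = 0.025, two-sided)
z_β = 0.806 (for power = 0.79)
d = 0.63

n = 2 · ((2.241 + 0.806) / 0.63)²
n = 2 · (4.837)²
n ≈ 46.79
Round up to the next whole number: n = 47 per group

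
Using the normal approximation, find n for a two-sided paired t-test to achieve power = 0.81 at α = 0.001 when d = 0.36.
n = 135 pairs

Sample size formula (paired t-test, normal approximation):
n = ((z_{α/2} + z_β) / d)²

z_{α/2} = 3.291 (for α = 0.001, two-sided)
z_β = 0.878 (for power = 0.81)
d = 0.36

n = ((3.291 + 0.878) / 0.36)²
n = (11.581)²
n ≈ 134.12
Round up to the next whole number: n = 135 pairs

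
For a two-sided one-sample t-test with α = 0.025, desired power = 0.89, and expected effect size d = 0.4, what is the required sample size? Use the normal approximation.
n = 76

Sample size formula (one-sample t-test, normal approximation):
n = ((z_{α/2} + z_β) / d)²

z_{α/2} = 2.241 (for α = 0.025, two-sided)
z_β = 1.227 (for power = 0.89)
d = 0.4

n = ((2.241 + 1.227) / 0.4)²
n = (8.670)²
n ≈ 75.17
Round up to the next whole number: n = 76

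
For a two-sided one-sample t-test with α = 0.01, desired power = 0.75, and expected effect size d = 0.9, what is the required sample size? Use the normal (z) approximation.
n = 14

Sample size formula (one-sample t-test, normal approximation):
n = ((z_{α/2} + z_β) / d)²

z_{α/2} = 2.576 (for α = 0.01, two-sided)
z_β = 0.674 (for power = 0.75)
d = 0.9

n = ((2.576 + 0.674) / 0.9)²
n = (3.611)²
n ≈ 13.04
Round up to the next whole number: n = 14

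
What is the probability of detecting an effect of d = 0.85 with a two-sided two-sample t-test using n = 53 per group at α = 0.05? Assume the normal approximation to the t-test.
Power ≈ 0.99

Power calculation (two-sample t-test, normal approximation):
z_β = d · √(n/2) - z_{α/2}
z_β = 0.85 · √(53/2) - 1.960
z_β = 0.85 · 5.148 - 1.960
z_β = 2.416

Power = Φ(z_β) = Φ(2.416) ≈ 0.992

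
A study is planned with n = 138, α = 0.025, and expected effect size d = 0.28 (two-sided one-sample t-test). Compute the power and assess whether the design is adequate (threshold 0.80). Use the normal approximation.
Power ≈ 0.85; the study is adequately powered (power ≥ 0.80)

Power calculation (one-sample t-test, normal approximation):
z_β = d · √n - z_{α/2}
z_β = 0.28 · √138 - 2.241
z_β = 0.28 · 11.747 - 2.241
z_β = 1.048

Power = Φ(z_β) = Φ(1.048) ≈ 0.853

Effect size d = 0.28 is small by Cohen's convention (0.2/0.5/0.8).

Threshold: power ≥ 0.80 is conventionally adequate.
Power ≈ 0.85 → the study is adequately powered (power ≥ 0.80).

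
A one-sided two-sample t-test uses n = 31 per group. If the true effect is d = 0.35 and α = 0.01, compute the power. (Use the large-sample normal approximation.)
Power ≈ 0.17

Power calculation (two-sample t-test, normal approximation):
z_β = d · √(n/2) - z_α
z_β = 0.35 · √(31/2) - 2.326
z_β = 0.35 · 3.937 - 2.326
z_β = -0.948

Power = Φ(z_β) = Φ(-0.948) ≈ 0.171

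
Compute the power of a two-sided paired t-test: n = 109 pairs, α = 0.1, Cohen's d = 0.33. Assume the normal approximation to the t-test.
Power ≈ 0.96

Power calculation (paired t-test, normal approximation):
z_β = d · √n - z_{α/2}
z_β = 0.33 · √109 - 1.645
z_β = 0.33 · 10.440 - 1.645
z_β = 1.800

Power = Φ(z_β) = Φ(1.800) ≈ 0.964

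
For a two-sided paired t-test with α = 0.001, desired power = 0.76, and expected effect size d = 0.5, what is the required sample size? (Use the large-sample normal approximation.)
n = 64 pairs

Sample size formula (paired t-test, normal approximation):
n = ((z_{α/2} + z_β) / d)²

z_{α/2} = 3.291 (for α = 0.001, two-sided)
z_β = 0.706 (for power = 0.76)
d = 0.5

n = ((3.291 + 0.706) / 0.5)²
n = (7.994)²
n ≈ 63.90
Round up to the next whole number: n = 64 pairs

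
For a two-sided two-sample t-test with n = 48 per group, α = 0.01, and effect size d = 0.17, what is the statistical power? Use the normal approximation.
Power ≈ 0.04

Power calculation (two-sample t-test, normal approximation):
z_β = d · √(n/2) - z_{α/2}
z_β = 0.17 · √(48/2) - 2.576
z_β = 0.17 · 4.899 - 2.576
z_β = -1.743

Power = Φ(z_β) = Φ(-1.743) ≈ 0.041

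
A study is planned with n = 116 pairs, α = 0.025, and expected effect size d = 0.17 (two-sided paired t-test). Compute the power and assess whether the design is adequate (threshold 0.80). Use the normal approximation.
Power ≈ 0.34; the study is underpowered (power < 0.80)

Power calculation (paired t-test, normal approximation):
z_β = d · √n - z_{α/2}
z_β = 0.17 · √116 - 2.241
z_β = 0.17 · 10.770 - 2.241
z_β = -0.410

Power = Φ(z_β) = Φ(-0.410) ≈ 0.341

Effect size d = 0.17 is very small by Cohen's convention (0.2/0.5/0.8).

Threshold: power ≥ 0.80 is conventionally adequate.
Power ≈ 0.34 → the study is underpowered (power < 0.80).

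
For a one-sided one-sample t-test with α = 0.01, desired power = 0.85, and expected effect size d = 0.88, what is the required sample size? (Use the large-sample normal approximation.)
n = 15

Sample size formula (one-sample t-test, normal approximation):
n = ((z_α + z_β) / d)²

z_α = 2.326 (for α = 0.01, one-sided)
z_β = 1.036 (for power = 0.85)
d = 0.88

n = ((2.326 + 1.036) / 0.88)²
n = (3.820)²
n ≈ 14.59
Round up to the next whole number: n = 15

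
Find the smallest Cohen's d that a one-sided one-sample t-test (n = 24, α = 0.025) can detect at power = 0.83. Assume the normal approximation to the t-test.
d ≈ 0.59

Minimum detectable effect (one-sample t-test, normal approximation):
d = (z_α + z_β) / √n
d = (1.960 + 0.954) / √24
d = 2.914 / 4.899
d ≈ 0.59

By Cohen's convention (0.2 small / 0.5 medium / 0.8 large): medium effect.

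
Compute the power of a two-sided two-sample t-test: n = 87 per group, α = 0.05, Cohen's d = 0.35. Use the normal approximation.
Power ≈ 0.64

Power calculation (two-sample t-test, normal approximation):
z_β = d · √(n/2) - z_{α/2}
z_β = 0.35 · √(87/2) - 1.960
z_β = 0.35 · 6.595 - 1.960
z_β = 0.348

Power = Φ(z_β) = Φ(0.348) ≈ 0.636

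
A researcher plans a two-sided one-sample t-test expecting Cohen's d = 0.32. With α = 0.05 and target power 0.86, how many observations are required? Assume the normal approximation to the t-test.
n = 91

Sample size formula (one-sample t-test, normal approximation):
n = ((z_{α/2} + z_β) / d)²

z_{α/2} = 1.960 (for α = 0.05, two-sided)
z_β = 1.080 (for power = 0.86)
d = 0.32

n = ((1.960 + 1.080) / 0.32)²
n = (9.500)²
n ≈ 90.25
Round up to the next whole number: n = 91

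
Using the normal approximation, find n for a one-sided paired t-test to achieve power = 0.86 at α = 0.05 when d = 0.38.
n = 52 pairs

Sample size formula (paired t-test, normal approximation):
n = ((z_α + z_β) / d)²

z_α = 1.645 (for α = 0.05, one-sided)
z_β = 1.080 (for power = 0.86)
d = 0.38

n = ((1.645 + 1.080) / 0.38)²
n = (7.171)²
n ≈ 51.42
Round up to the next whole number: n = 52 pairs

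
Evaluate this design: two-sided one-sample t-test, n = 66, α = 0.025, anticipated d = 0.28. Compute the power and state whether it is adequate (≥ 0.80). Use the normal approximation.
Power ≈ 0.51; the study is underpowered (power < 0.80)

Power calculation (one-sample t-test, normal approximation):
z_β = d · √n - z_{α/2}
z_β = 0.28 · √66 - 2.241
z_β = 0.28 · 8.124 - 2.241
z_β = 0.033

Power = Φ(z_β) = Φ(0.033) ≈ 0.513

Effect size d = 0.28 is small by Cohen's convention (0.2/0.5/0.8).

Threshold: power ≥ 0.80 is conventionally adequate.
Power ≈ 0.51 → the study is underpowered (power < 0.80).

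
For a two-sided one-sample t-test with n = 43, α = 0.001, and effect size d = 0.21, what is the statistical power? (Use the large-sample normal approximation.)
Power ≈ 0.03

Power calculation (one-sample t-test, normal approximation):
z_β = d · √n - z_{α/2}
z_β = 0.21 · √43 - 3.291
z_β = 0.21 · 6.557 - 3.291
z_β = -1.913

Power = Φ(z_β) = Φ(-1.913) ≈ 0.028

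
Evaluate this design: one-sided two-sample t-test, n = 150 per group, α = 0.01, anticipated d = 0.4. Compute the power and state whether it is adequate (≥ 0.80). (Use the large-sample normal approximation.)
Power ≈ 0.87; the study is adequately powered (power ≥ 0.80)

Power calculation (two-sample t-test, normal approximation):
z_β = d · √(n/2) - z_α
z_β = 0.4 · √(150/2) - 2.326
z_β = 0.4 · 8.660 - 2.326
z_β = 1.138

Power = Φ(z_β) = Φ(1.138) ≈ 0.872

Effect size d = 0.4 is small by Cohen's convention (0.2/0.5/0.8).

Threshold: power ≥ 0.80 is conventionally adequate.
Power ≈ 0.87 → the study is adequately powered (power ≥ 0.80).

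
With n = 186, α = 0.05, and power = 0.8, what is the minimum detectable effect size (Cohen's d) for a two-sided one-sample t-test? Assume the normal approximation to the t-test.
d ≈ 0.21

Minimum detectable effect (one-sample t-test, normal approximation):
d = (z_{α/2} + z_β) / √n
d = (1.960 + 0.842) / √186
d = 2.802 / 13.638
d ≈ 0.21

By Cohen's convention (0.2 small / 0.5 medium / 0.8 large): small effect.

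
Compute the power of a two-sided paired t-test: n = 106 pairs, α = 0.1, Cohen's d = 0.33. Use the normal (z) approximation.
Power ≈ 0.96

Power calculation (paired t-test, normal approximation):
z_β = d · √n - z_{α/2}
z_β = 0.33 · √106 - 1.645
z_β = 0.33 · 10.296 - 1.645
z_β = 1.753

Power = Φ(z_β) = Φ(1.753) ≈ 0.960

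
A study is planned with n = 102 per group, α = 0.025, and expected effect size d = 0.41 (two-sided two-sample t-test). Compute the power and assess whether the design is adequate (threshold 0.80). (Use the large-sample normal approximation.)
Power ≈ 0.75; the study is underpowered (power < 0.80)

Power calculation (two-sample t-test, normal approximation):
z_β = d · √(n/2) - z_{α/2}
z_β = 0.41 · √(102/2) - 2.241
z_β = 0.41 · 7.141 - 2.241
z_β = 0.687

Power = Φ(z_β) = Φ(0.687) ≈ 0.754

Effect size d = 0.41 is small by Cohen's convention (0.2/0.5/0.8).

Threshold: power ≥ 0.80 is conventionally adequate.
Power ≈ 0.75 → the study is underpowered (power < 0.80).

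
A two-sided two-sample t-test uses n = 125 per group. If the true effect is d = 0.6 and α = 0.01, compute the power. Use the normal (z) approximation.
Power ≈ 0.98

Power calculation (two-sample t-test, normal approximation):
z_β = d · √(n/2) - z_{α/2}
z_β = 0.6 · √(125/2) - 2.576
z_β = 0.6 · 7.906 - 2.576
z_β = 2.168

Power = Φ(z_β) = Φ(2.168) ≈ 0.985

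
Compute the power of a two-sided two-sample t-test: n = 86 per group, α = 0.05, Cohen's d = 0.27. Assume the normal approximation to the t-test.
Power ≈ 0.42

Power calculation (two-sample t-test, normal approximation):
z_β = d · √(n/2) - z_{α/2}
z_β = 0.27 · √(86/2) - 1.960
z_β = 0.27 · 6.557 - 1.960
z_β = -0.189

Power = Φ(z_β) = Φ(-0.189) ≈ 0.425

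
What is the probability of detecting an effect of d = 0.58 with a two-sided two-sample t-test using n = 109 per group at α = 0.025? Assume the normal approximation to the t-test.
Power ≈ 0.98

Power calculation (two-sample t-test, normal approximation):
z_β = d · √(n/2) - z_{α/2}
z_β = 0.58 · √(109/2) - 2.241
z_β = 0.58 · 7.382 - 2.241
z_β = 2.040

Power = Φ(z_β) = Φ(2.040) ≈ 0.979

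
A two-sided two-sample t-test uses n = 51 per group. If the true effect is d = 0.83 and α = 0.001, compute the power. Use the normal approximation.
Power ≈ 0.82

Power calculation (two-sample t-test, normal approximation):
z_β = d · √(n/2) - z_{α/2}
z_β = 0.83 · √(51/2) - 3.291
z_β = 0.83 · 5.050 - 3.291
z_β = 0.901

Power = Φ(z_β) = Φ(0.901) ≈ 0.816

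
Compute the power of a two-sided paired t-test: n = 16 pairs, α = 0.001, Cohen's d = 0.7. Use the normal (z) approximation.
Power ≈ 0.31

Power calculation (paired t-test, normal approximation):
z_β = d · √n - z_{α/2}
z_β = 0.7 · √16 - 3.291
z_β = 0.7 · 4.000 - 3.291
z_β = -0.491

Power = Φ(z_β) = Φ(-0.491) ≈ 0.312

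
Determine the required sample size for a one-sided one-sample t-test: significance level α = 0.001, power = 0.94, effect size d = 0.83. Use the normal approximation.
n = 32

Sample size formula (one-sample t-test, normal approximation):
n = ((z_α + z_β) / d)²

z_α = 3.090 (for α = 0.001, one-sided)
z_β = 1.555 (for power = 0.94)
d = 0.83

n = ((3.090 + 1.555) / 0.83)²
n = (5.596)²
n ≈ 31.32
Round up to the next whole number: n = 32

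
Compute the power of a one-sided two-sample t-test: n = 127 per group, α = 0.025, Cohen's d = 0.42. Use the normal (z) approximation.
Power ≈ 0.92

Power calculation (two-sample t-test, normal approximation):
z_β = d · √(n/2) - z_α
z_β = 0.42 · √(127/2) - 1.960
z_β = 0.42 · 7.969 - 1.960
z_β = 1.387

Power = Φ(z_β) = Φ(1.387) ≈ 0.917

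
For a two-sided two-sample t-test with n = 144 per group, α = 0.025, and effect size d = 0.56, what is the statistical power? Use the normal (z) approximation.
Power ≈ 0.99

Power calculation (two-sample t-test, normal approximation):
z_β = d · √(n/2) - z_{α/2}
z_β = 0.56 · √(144/2) - 2.241
z_β = 0.56 · 8.485 - 2.241
z_β = 2.510

Power = Φ(z_β) = Φ(2.510) ≈ 0.994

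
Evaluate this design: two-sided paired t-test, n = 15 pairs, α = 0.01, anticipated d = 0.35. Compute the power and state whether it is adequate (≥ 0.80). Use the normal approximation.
Power ≈ 0.11; the study is underpowered (power < 0.80)

Power calculation (paired t-test, normal approximation):
z_β = d · √n - z_{α/2}
z_β = 0.35 · √15 - 2.576
z_β = 0.35 · 3.873 - 2.576
z_β = -1.220

Power = Φ(z_β) = Φ(-1.220) ≈ 0.111

Effect size d = 0.35 is small by Cohen's convention (0.2/0.5/0.8).

Threshold: power ≥ 0.80 is conventionally adequate.
Power ≈ 0.11 → the study is underpowered (power < 0.80).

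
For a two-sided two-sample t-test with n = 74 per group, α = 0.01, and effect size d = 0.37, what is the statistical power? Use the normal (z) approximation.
Power ≈ 0.37

Power calculation (two-sample t-test, normal approximation):
z_β = d · √(n/2) - z_{α/2}
z_β = 0.37 · √(74/2) - 2.576
z_β = 0.37 · 6.083 - 2.576
z_β = -0.325

Power = Φ(z_β) = Φ(-0.325) ≈ 0.373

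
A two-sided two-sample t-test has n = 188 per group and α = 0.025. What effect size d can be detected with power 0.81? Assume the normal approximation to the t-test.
d ≈ 0.32

Minimum detectable effect (two-sample t-test, normal approximation):
d = (z_{α/2} + z_β) / √(n/2)
d = (2.241 + 0.878) / √(188/2)
d = 3.119 / 9.695
d ≈ 0.32

By Cohen's convention (0.2 small / 0.5 medium / 0.8 large): small effect.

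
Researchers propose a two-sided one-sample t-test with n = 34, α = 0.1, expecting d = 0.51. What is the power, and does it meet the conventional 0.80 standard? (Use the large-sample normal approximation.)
Power ≈ 0.91; the study is adequately powered (power ≥ 0.80)

Power calculation (one-sample t-test, normal approximation):
z_β = d · √n - z_{α/2}
z_β = 0.51 · √34 - 1.645
z_β = 0.51 · 5.831 - 1.645
z_β = 1.329

Power = Φ(z_β) = Φ(1.329) ≈ 0.908

Effect size d = 0.51 is medium by Cohen's convention (0.2/0.5/0.8).

Threshold: power ≥ 0.80 is conventionally adequate.
Power ≈ 0.91 → the study is adequately powered (power ≥ 0.80).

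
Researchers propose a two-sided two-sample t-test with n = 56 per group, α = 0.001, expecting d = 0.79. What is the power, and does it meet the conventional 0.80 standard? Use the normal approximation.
Power ≈ 0.81; the study is adequately powered (power ≥ 0.80)

Power calculation (two-sample t-test, normal approximation):
z_β = d · √(n/2) - z_{α/2}
z_β = 0.79 · √(56/2) - 3.291
z_β = 0.79 · 5.292 - 3.291
z_β = 0.890

Power = Φ(z_β) = Φ(0.890) ≈ 0.813

Effect size d = 0.79 is medium by Cohen's convention (0.2/0.5/0.8).

Threshold: power ≥ 0.80 is conventionally adequate.
Power ≈ 0.81 → the study is adequately powered (power ≥ 0.80).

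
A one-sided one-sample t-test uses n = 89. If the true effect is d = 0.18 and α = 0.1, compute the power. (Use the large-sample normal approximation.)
Power ≈ 0.66

Power calculation (one-sample t-test, normal approximation):
z_β = d · √n - z_α
z_β = 0.18 · √89 - 1.282
z_β = 0.18 · 9.434 - 1.282
z_β = 0.417

Power = Φ(z_β) = Φ(0.417) ≈ 0.662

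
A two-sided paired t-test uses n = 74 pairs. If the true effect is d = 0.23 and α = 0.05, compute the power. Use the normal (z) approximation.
Power ≈ 0.51

Power calculation (paired t-test, normal approximation):
z_β = d · √n - z_{α/2}
z_β = 0.23 · √74 - 1.960
z_β = 0.23 · 8.602 - 1.960
z_β = 0.019

Power = Φ(z_β) = Φ(0.019) ≈ 0.507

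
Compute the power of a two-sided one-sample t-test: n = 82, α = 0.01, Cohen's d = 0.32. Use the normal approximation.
Power ≈ 0.63

Power calculation (one-sample t-test, normal approximation):
z_β = d · √n - z_{α/2}
z_β = 0.32 · √82 - 2.576
z_β = 0.32 · 9.055 - 2.576
z_β = 0.322

Power = Φ(z_β) = Φ(0.322) ≈ 0.626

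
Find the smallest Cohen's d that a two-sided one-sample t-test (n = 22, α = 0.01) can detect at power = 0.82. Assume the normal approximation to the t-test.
d ≈ 0.74

Minimum detectable effect (one-sample t-test, normal approximation):
d = (z_{α/2} + z_β) / √n
d = (2.576 + 0.915) / √22
d = 3.491 / 4.690
d ≈ 0.74

By Cohen's convention (0.2 small / 0.5 medium / 0.8 large): medium effect.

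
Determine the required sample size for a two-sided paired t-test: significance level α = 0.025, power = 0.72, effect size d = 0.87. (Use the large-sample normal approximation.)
n = 11 pairs

Sample size formula (paired t-test, normal approximation):
n = ((z_{α/2} + z_β) / d)²

z_{α/2} = 2.241 (for α = 0.025, two-sided)
z_β = 0.583 (for power = 0.72)
d = 0.87

n = ((2.241 + 0.583) / 0.87)²
n = (3.246)²
n ≈ 10.54
Round up to the next whole number: n = 11 pairs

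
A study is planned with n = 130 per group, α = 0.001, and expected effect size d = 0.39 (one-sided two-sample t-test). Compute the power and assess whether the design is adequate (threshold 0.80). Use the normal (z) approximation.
Power ≈ 0.52; the study is underpowered (power < 0.80)

Power calculation (two-sample t-test, normal approximation):
z_β = d · √(n/2) - z_α
z_β = 0.39 · √(130/2) - 3.090
z_β = 0.39 · 8.062 - 3.090
z_β = 0.054

Power = Φ(z_β) = Φ(0.054) ≈ 0.522

Effect size d = 0.39 is small by Cohen's convention (0.2/0.5/0.8).

Threshold: power ≥ 0.80 is conventionally adequate.
Power ≈ 0.52 → the study is underpowered (power < 0.80).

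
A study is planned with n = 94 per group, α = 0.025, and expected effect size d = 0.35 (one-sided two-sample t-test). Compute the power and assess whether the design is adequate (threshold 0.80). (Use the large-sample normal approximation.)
Power ≈ 0.67; the study is underpowered (power < 0.80)

Power calculation (two-sample t-test, normal approximation):
z_β = d · √(n/2) - z_α
z_β = 0.35 · √(94/2) - 1.960
z_β = 0.35 · 6.856 - 1.960
z_β = 0.440

Power = Φ(z_β) = Φ(0.440) ≈ 0.670

Effect size d = 0.35 is small by Cohen's convention (0.2/0.5/0.8).

Threshold: power ≥ 0.80 is conventionally adequate.
Power ≈ 0.67 → the study is underpowered (power < 0.80).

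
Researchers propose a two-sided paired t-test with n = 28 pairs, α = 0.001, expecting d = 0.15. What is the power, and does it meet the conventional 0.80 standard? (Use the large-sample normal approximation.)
Power ≈ 0.01; the study is underpowered (power < 0.80)

Power calculation (paired t-test, normal approximation):
z_β = d · √n - z_{α/2}
z_β = 0.15 · √28 - 3.291
z_β = 0.15 · 5.292 - 3.291
z_β = -2.497

Power = Φ(z_β) = Φ(-2.497) ≈ 0.006

Effect size d = 0.15 is very small by Cohen's convention (0.2/0.5/0.8).

Threshold: power ≥ 0.80 is conventionally adequate.
Power ≈ 0.01 → the study is underpowered (power < 0.80).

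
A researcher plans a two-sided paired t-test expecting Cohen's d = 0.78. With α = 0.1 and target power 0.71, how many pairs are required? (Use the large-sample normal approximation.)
n = 8 pairs

Sample size formula (paired t-test, normal approximation):
n = ((z_{α/2} + z_β) / d)²

z_{α/2} = 1.645 (for α = 0.1, two-sided)
z_β = 0.553 (for power = 0.71)
d = 0.78

n = ((1.645 + 0.553) / 0.78)²
n = (2.818)²
n ≈ 7.94
Round up to the next whole number: n = 8 pairs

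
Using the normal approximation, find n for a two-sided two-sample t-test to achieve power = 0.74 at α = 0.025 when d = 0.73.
n = 32 per group

Sample size formula (two-sample t-test, normal approximation):
n = 2 · ((z_{α/2} + z_β) / d)²

z_{α/2} = 2.241 (for α = 0.025, two-sided)
z_β = 0.643 (for power = 0.74)
d = 0.73

n = 2 · ((2.241 + 0.643) / 0.73)²
n = 2 · (3.951)²
n ≈ 31.22
Round up to the next whole number: n = 32 per group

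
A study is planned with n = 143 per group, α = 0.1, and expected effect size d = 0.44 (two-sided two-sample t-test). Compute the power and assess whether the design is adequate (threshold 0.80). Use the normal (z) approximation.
Power ≈ 0.98; the study is adequately powered (power ≥ 0.80)

Power calculation (two-sample t-test, normal approximation):
z_β = d · √(n/2) - z_{α/2}
z_β = 0.44 · √(143/2) - 1.645
z_β = 0.44 · 8.456 - 1.645
z_β = 2.076

Power = Φ(z_β) = Φ(2.076) ≈ 0.981

Effect size d = 0.44 is small by Cohen's convention (0.2/0.5/0.8).

Threshold: power ≥ 0.80 is conventionally adequate.
Power ≈ 0.98 → the study is adequately powered (power ≥ 0.80).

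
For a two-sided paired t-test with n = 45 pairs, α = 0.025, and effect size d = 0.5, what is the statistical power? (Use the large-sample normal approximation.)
Power ≈ 0.87

Power calculation (paired t-test, normal approximation):
z_β = d · √n - z_{α/2}
z_β = 0.5 · √45 - 2.241
z_β = 0.5 · 6.708 - 2.241
z_β = 1.113

Power = Φ(z_β) = Φ(1.113) ≈ 0.867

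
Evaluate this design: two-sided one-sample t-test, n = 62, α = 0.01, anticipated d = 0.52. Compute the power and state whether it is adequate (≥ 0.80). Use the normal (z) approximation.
Power ≈ 0.94; the study is adequately powered (power ≥ 0.80)

Power calculation (one-sample t-test, normal approximation):
z_β = d · √n - z_{α/2}
z_β = 0.52 · √62 - 2.576
z_β = 0.52 · 7.874 - 2.576
z_β = 1.519

Power = Φ(z_β) = Φ(1.519) ≈ 0.936

Effect size d = 0.52 is medium by Cohen's convention (0.2/0.5/0.8).

Threshold: power ≥ 0.80 is conventionally adequate.
Power ≈ 0.94 → the study is adequately powered (power ≥ 0.80).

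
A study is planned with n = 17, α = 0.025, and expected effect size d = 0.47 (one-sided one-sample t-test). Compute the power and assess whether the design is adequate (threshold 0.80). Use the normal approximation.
Power ≈ 0.49; the study is underpowered (power < 0.80)

Power calculation (one-sample t-test, normal approximation):
z_β = d · √n - z_α
z_β = 0.47 · √17 - 1.960
z_β = 0.47 · 4.123 - 1.960
z_β = -0.022

Power = Φ(z_β) = Φ(-0.022) ≈ 0.491

Effect size d = 0.47 is small by Cohen's convention (0.2/0.5/0.8).

Threshold: power ≥ 0.80 is conventionally adequate.
Power ≈ 0.49 → the study is underpowered (power < 0.80).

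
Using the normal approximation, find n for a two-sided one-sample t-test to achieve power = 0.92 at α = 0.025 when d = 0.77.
n = 23

Sample size formula (one-sample t-test, normal approximation):
n = ((z_{α/2} + z_β) / d)²

z_{α/2} = 2.241 (for α = 0.025, two-sided)
z_β = 1.405 (for power = 0.92)
d = 0.77

n = ((2.241 + 1.405) / 0.77)²
n = (4.735)²
n ≈ 22.42
Round up to the next whole number: n = 23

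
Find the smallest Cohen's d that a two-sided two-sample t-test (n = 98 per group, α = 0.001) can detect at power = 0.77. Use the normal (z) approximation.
d ≈ 0.58

Minimum detectable effect (two-sample t-test, normal approximation):
d = (z_{α/2} + z_β) / √(n/2)
d = (3.291 + 0.739) / √(98/2)
d = 4.029 / 7.000
d ≈ 0.58

By Cohen's convention (0.2 small / 0.5 medium / 0.8 large): medium effect.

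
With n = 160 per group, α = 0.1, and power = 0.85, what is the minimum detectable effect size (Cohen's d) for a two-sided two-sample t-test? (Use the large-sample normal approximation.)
d ≈ 0.30

Minimum detectable effect (two-sample t-test, normal approximation):
d = (z_{α/2} + z_β) / √(n/2)
d = (1.645 + 1.036) / √(160/2)
d = 2.681 / 8.944
d ≈ 0.30

By Cohen's convention (0.2 small / 0.5 medium / 0.8 large): small effect.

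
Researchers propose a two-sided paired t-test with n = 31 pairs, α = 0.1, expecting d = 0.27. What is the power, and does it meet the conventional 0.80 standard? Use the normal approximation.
Power ≈ 0.44; the study is underpowered (power < 0.80)

Power calculation (paired t-test, normal approximation):
z_β = d · √n - z_{α/2}
z_β = 0.27 · √31 - 1.645
z_β = 0.27 · 5.568 - 1.645
z_β = -0.142

Power = Φ(z_β) = Φ(-0.142) ≈ 0.444

Effect size d = 0.27 is small by Cohen's convention (0.2/0.5/0.8).

Threshold: power ≥ 0.80 is conventionally adequate.
Power ≈ 0.44 → the study is underpowered (power < 0.80).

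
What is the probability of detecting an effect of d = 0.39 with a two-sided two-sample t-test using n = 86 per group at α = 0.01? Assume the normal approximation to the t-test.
Power ≈ 0.49

Power calculation (two-sample t-test, normal approximation):
z_β = d · √(n/2) - z_{α/2}
z_β = 0.39 · √(86/2) - 2.576
z_β = 0.39 · 6.557 - 2.576
z_β = -0.018

Power = Φ(z_β) = Φ(-0.018) ≈ 0.493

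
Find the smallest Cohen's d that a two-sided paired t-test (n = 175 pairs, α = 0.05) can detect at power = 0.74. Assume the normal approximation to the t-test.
d ≈ 0.20

Minimum detectable effect (paired t-test, normal approximation):
d = (z_{α/2} + z_β) / √n
d = (1.960 + 0.643) / √175
d = 2.603 / 13.229
d ≈ 0.20

By Cohen's convention (0.2 small / 0.5 medium / 0.8 large): small effect.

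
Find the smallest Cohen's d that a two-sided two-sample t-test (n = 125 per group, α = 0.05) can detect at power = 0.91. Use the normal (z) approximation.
d ≈ 0.42

Minimum detectable effect (two-sample t-test, normal approximation):
d = (z_{α/2} + z_β) / √(n/2)
d = (1.960 + 1.341) / √(125/2)
d = 3.301 / 7.906
d ≈ 0.42

By Cohen's convention (0.2 small / 0.5 medium / 0.8 large): small effect.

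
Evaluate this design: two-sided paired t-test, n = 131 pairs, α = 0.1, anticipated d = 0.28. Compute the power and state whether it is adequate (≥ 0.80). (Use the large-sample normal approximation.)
Power ≈ 0.94; the study is adequately powered (power ≥ 0.80)

Power calculation (paired t-test, normal approximation):
z_β = d · √n - z_{α/2}
z_β = 0.28 · √131 - 1.645
z_β = 0.28 · 11.446 - 1.645
z_β = 1.560

Power = Φ(z_β) = Φ(1.560) ≈ 0.941

Effect size d = 0.28 is small by Cohen's convention (0.2/0.5/0.8).

Threshold: power ≥ 0.80 is conventionally adequate.
Power ≈ 0.94 → the study is adequately powered (power ≥ 0.80).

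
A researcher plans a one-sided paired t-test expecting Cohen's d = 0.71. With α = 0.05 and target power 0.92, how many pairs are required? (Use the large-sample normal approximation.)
n = 19 pairs

Sample size formula (paired t-test, normal approximation):
n = ((z_α + z_β) / d)²

z_α = 1.645 (for α = 0.05, one-sided)
z_β = 1.405 (for power = 0.92)
d = 0.71

n = ((1.645 + 1.405) / 0.71)²
n = (4.296)²
n ≈ 18.46
Round up to the next whole number: n = 19 pairs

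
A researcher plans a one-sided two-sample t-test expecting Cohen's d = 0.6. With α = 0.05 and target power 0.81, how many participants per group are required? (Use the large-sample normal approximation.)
n = 36 per group

Sample size formula (two-sample t-test, normal approximation):
n = 2 · ((z_α + z_β) / d)²

z_α = 1.645 (for α = 0.05, one-sided)
z_β = 0.878 (for power = 0.81)
d = 0.6

n = 2 · ((1.645 + 0.878) / 0.6)²
n = 2 · (4.205)²
n ≈ 35.36
Round up to the next whole number: n = 36 per group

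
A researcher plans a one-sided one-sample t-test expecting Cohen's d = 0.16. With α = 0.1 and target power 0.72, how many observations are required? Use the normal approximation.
n = 136

Sample size formula (one-sample t-test, normal approximation):
n = ((z_α + z_β) / d)²

z_α = 1.282 (for α = 0.1, one-sided)
z_β = 0.583 (for power = 0.72)
d = 0.16

n = ((1.282 + 0.583) / 0.16)²
n = (11.656)²
n ≈ 135.86
Round up to the next whole number: n = 136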